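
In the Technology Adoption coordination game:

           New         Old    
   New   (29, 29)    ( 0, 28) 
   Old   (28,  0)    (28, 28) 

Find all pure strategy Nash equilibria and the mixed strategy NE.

Pure NE: (New, New) and (Old, Old); Mixed NE: p = 0.9655, q = 0.9655

Work:
Check pure NE:
(New, New): (29, 29) - no unilateral deviation beneficial
(Old, Old): (28, 28) - no unilateral deviation beneficial
Mixed NE: P1 plays New with p = 0.9655, P2 plays New with q = 0.9655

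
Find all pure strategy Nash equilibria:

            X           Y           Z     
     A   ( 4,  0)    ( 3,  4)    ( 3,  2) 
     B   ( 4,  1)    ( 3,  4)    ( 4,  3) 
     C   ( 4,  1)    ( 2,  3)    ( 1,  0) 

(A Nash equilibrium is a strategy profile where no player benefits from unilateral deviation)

Nash equilibrium: (A, Y), (B, Y)

Work:
Best responses:
  P1 vs X: payoffs [4, 4, 4] → best response A/B/C (payoff 4)
  P1 vs Y: payoffs [3, 3, 2] → best response A/B (payoff 3)
  P1 vs Z: payoffs [3, 4, 1] → best response B (payoff 4)
  P2 vs A: payoffs [0, 4, 2] → best response Y (payoff 4)
  P2 vs B: payoffs [1, 4, 3] → best response Y (payoff 4)
  P2 vs C: payoffs [1, 3, 0] → best response Y (payoff 3)
Mutual best responses: (A,Y), (B,Y) → Nash equilibria.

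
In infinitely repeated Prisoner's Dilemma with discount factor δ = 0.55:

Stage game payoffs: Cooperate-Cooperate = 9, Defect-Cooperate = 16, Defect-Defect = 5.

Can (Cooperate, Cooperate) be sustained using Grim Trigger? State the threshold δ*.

δ* = 0.6364; since δ = 0.55 < 0.6364, cooperation cannot be sustained

Work:
For Grim Trigger:
Cooperate forever: 9/(1-δ)
Defect then punished: 16 + 5·δ/(1-δ)
Need: 9/(1-δ) ≥ 16 + 5·δ/(1-δ)
Solving: δ ≥ (T-R)/(T-P) = (16-9)/(16-5) = 0.6364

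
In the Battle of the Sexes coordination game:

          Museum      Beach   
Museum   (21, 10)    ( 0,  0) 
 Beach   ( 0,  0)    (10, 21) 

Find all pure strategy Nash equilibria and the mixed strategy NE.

Pure NE: (Museum, Museum) and (Beach, Beach); Mixed NE: p = 0.6774, q = 0.3226

Work:
Check pure NE:
(Museum, Museum): (21, 10) - no unilateral deviation beneficial
(Beach, Beach): (10, 21) - no unilateral deviation beneficial
Mixed NE: P1 plays Museum with p = 0.6774, P2 plays Museum with q = 0.3226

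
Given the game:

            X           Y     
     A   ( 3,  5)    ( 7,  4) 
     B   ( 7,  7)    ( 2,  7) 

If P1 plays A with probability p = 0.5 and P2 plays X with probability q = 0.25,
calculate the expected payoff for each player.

E[P1] = 4.625, E[P2] = 5.625

Work:
E[P1] = p·q·π₁(A,X) + p·(1-q)·π₁(A,Y) + (1-p)·q·π₁(B,X) + (1-p)·(1-q)·π₁(B,Y)
= 0.5·0.25·3 + 0.5·0.75·7 + 0.5·0.25·7 + 0.5·0.75·2
= 4.625

E[P2] = 5.625 (similar calculation)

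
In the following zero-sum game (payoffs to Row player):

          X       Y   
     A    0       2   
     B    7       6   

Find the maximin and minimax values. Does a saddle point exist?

Maximin = 6, Minimax = 6, Saddle: True

Work:
Row minimums: [0, 6] → maximin = 6
Column maximums: [7, 6] → minimax = 6
Saddle point exists! Game value = 6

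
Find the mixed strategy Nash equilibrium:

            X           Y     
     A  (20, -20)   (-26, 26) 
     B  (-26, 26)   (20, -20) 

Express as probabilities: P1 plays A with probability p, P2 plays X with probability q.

p = 0.5, q = 0.5

Work:
Find probabilities that make opponent indifferent:
P2 chooses q to make P1 indifferent between A and B
P1 chooses p to make P2 indifferent between X and Y
Mixed NE: P1 plays (A: 0.5, B: 0.5), P2 plays (X: 0.5, Y: 0.5)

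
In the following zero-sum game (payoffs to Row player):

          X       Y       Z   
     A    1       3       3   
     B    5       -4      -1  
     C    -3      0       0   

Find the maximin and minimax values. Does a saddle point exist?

Maximin = 1, Minimax = 3, Saddle: False

Work:
Row minimums: [1, -4, -3] → maximin = 1
Column maximums: [5, 3, 3] → minimax = 3
No saddle point (maximin ≠ minimax). Mixed strategy needed.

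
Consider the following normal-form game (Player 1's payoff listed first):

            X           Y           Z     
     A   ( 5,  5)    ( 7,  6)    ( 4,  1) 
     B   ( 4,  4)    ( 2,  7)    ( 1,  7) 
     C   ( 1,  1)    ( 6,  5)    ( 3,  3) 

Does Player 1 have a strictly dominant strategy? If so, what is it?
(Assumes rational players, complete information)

Yes, Player 1's strictly dominant strategy is A

Work:
A strategy strictly dominates another if it gives a strictly higher payoff against every opponent action. Compare each pair of P1's strategies column-by-column:
  A vs B: [5 vs 4, 7 vs 2, 4 vs 1] → A strictly dominates B
  A vs C: [5 vs 1, 7 vs 6, 4 vs 3] → A strictly dominates C
  B vs A: [4 vs 5, 2 vs 7, 1 vs 4] → B does not strictly dominate A (column X: 4 ≤ 5)
  B vs C: [4 vs 1, 2 vs 6, 1 vs 3] → B does not strictly dominate C (column Y: 2 ≤ 6)
  C vs A: [1 vs 5, 6 vs 7, 3 vs 4] → C does not strictly dominate A (column X: 1 ≤ 5)
  C vs B: [1 vs 4, 6 vs 2, 3 vs 1] → C does not strictly dominate B (column X: 1 ≤ 4)
A strictly dominates every other strategy → strictly dominant.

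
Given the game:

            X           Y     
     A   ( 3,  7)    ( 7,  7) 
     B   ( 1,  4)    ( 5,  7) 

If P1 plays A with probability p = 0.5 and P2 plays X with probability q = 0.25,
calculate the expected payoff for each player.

E[P1] = 5.0, E[P2] = 6.625

Work:
E[P1] = p·q·π₁(A,X) + p·(1-q)·π₁(A,Y) + (1-p)·q·π₁(B,X) + (1-p)·(1-q)·π₁(B,Y)
= 0.5·0.25·3 + 0.5·0.75·7 + 0.5·0.25·1 + 0.5·0.75·5
= 5.0

E[P2] = 6.625 (similar calculation)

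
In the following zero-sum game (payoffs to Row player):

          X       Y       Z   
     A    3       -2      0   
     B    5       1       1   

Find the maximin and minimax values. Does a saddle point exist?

Maximin = 1, Minimax = 1, Saddle: True

Work:
Row minimums: [-2, 1] → maximin = 1
Column maximums: [5, 1, 1] → minimax = 1
Saddle point exists! Game value = 1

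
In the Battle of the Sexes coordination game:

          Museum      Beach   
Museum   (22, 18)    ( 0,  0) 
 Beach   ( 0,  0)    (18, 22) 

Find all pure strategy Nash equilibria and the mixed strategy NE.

Pure NE: (Museum, Museum) and (Beach, Beach); Mixed NE: p = 0.55, q = 0.45

Work:
Check pure NE:
(Museum, Museum): (22, 18) - no unilateral deviation beneficial
(Beach, Beach): (18, 22) - no unilateral deviation beneficial
Mixed NE: P1 plays Museum with p = 0.55, P2 plays Museum with q = 0.45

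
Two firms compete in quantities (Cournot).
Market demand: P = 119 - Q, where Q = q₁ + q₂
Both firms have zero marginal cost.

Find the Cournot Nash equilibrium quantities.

q₁* = q₂* = 39.67; P* = 39.67

Work:
Profit: π_i = P·q_i = (a - q_i - q_j)·q_i
FOC: ∂π_i/∂q_i = a - 2q_i - q_j = 0
Reaction function: q_i = (119 - q_j)/2
Symmetry: q* = 119/3 = 39.67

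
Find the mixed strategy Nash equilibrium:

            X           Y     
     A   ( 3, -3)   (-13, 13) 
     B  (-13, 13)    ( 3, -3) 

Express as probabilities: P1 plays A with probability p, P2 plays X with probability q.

p = 0.5, q = 0.5

Work:
Find probabilities that make opponent indifferent:
P2 chooses q to make P1 indifferent between A and B
P1 chooses p to make P2 indifferent between X and Y
Mixed NE: P1 plays (A: 0.5, B: 0.5), P2 plays (X: 0.5, Y: 0.5)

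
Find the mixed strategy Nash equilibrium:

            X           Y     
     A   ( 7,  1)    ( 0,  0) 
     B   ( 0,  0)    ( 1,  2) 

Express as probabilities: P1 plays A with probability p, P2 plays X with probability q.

p = 0.6667, q = 0.125

Work:
Find probabilities that make opponent indifferent:
P2 chooses q to make P1 indifferent between A and B
P1 chooses p to make P2 indifferent between X and Y
Mixed NE: P1 plays (A: 0.6667, B: 0.3333), P2 plays (X: 0.125, Y: 0.875)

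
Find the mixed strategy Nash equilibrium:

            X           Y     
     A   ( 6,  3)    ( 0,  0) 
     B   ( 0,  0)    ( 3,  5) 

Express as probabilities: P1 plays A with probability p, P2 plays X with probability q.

p = 0.625, q = 0.3333

Work:
Find probabilities that make opponent indifferent:
P2 chooses q to make P1 indifferent between A and B
P1 chooses p to make P2 indifferent between X and Y
Mixed NE: P1 plays (A: 0.625, B: 0.375), P2 plays (X: 0.3333, Y: 0.6667)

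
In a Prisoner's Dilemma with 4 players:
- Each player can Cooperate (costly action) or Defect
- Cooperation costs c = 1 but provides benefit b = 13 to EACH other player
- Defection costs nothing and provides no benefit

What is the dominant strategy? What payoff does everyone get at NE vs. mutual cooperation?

Dominant: Defect; NE payoff = 0; Coop payoff = 38

Work:
Defect dominates (saves cost c = 1, benefit to others is external)
NE: All defect → everyone gets 0
If all cooperate: each receives (3)×13 - 1 = 38
Social dilemma: 38 > 0 but NE gives 0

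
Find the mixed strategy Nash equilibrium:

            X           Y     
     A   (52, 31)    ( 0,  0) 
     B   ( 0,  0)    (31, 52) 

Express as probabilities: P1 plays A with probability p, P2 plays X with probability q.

p = 0.6265, q = 0.3735

Work:
Find probabilities that make opponent indifferent:
P2 chooses q to make P1 indifferent between A and B
P1 chooses p to make P2 indifferent between X and Y
Mixed NE: P1 plays (A: 0.6265, B: 0.3735), P2 plays (X: 0.3735, Y: 0.6265)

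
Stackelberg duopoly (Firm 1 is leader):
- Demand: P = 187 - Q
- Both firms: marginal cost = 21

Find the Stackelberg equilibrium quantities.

q₁* (leader) = 83.0, q₂* (follower) = 41.5

Work:
Follower's reaction: q₂ = (a - c - q₁)/2
Leader substitutes: π₁ = q₁·(a - q₁ - (a-c-q₁)/2 - c)
FOC: q₁* = (187 - 21)/2 = 83.00
Then: q₂* = (187 - 21 - 83.0)/2 = 41.50
Leader has first-mover advantage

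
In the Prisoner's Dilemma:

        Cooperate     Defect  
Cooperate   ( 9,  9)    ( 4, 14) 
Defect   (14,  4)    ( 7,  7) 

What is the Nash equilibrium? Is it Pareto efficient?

(Defect, Defect) is NE; not Pareto efficient

Work:
Defect dominates Cooperate for both players:
If P2 cooperates: Defect (14) > Cooperate (9)
If P2 defects: Defect (7) > Cooperate (4)
NE: (Defect, Defect) with payoff (7, 7)
But (Cooperate, Cooperate) = (9, 9) Pareto dominates (7, 7)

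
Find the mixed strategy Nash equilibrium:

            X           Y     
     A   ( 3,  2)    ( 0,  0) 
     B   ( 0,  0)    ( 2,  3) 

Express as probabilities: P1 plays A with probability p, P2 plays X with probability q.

p = 0.6, q = 0.4

Work:
Find probabilities that make opponent indifferent:
P2 chooses q to make P1 indifferent between A and B
P1 chooses p to make P2 indifferent between X and Y
Mixed NE: P1 plays (A: 0.6, B: 0.4), P2 plays (X: 0.4, Y: 0.6)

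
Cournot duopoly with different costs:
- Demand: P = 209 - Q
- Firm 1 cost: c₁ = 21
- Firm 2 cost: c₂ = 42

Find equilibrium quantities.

q₁* = 69.67, q₂* = 48.67

Work:
Reaction: q₁ = (209 - 21 - q₂)/2
Reaction: q₂ = (209 - 42 - q₁)/2
Solve simultaneously:
q₁* = (209 - 2×21 + 42)/3 = 69.67
q₂* = (209 - 2×42 + 21)/3 = 48.67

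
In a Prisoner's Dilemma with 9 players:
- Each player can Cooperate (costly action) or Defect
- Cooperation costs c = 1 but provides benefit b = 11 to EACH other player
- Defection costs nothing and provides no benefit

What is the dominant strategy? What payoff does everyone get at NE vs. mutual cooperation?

Dominant: Defect; NE payoff = 0; Coop payoff = 87

Work:
Defect dominates (saves cost c = 1, benefit to others is external)
NE: All defect → everyone gets 0
If all cooperate: each receives (8)×11 - 1 = 87
Social dilemma: 87 > 0 but NE gives 0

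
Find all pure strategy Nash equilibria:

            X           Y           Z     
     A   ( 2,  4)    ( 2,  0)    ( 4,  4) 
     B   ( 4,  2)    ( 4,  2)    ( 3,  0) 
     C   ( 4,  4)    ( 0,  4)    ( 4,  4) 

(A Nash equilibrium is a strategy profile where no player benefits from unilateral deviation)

Nash equilibrium: (A, Z), (B, X), (B, Y), (C, X), (C, Z)

Work:
Best responses:
  P1 vs X: payoffs [2, 4, 4] → best response B/C (payoff 4)
  P1 vs Y: payoffs [2, 4, 0] → best response B (payoff 4)
  P1 vs Z: payoffs [4, 3, 4] → best response A/C (payoff 4)
  P2 vs A: payoffs [4, 0, 4] → best response X/Z (payoff 4)
  P2 vs B: payoffs [2, 2, 0] → best response X/Y (payoff 2)
  P2 vs C: payoffs [4, 4, 4] → best response X/Y/Z (payoff 4)
Mutual best responses: (A,Z), (B,X), (B,Y), (C,X), (C,Z) → Nash equilibria.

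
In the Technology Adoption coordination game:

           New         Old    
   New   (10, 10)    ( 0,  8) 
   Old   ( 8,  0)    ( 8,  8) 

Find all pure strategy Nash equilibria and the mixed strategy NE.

Pure NE: (New, New) and (Old, Old); Mixed NE: p = 0.8, q = 0.8

Work:
Check pure NE:
(New, New): (10, 10) - no unilateral deviation beneficial
(Old, Old): (8, 8) - no unilateral deviation beneficial
Mixed NE: P1 plays New with p = 0.8, P2 plays New with q = 0.8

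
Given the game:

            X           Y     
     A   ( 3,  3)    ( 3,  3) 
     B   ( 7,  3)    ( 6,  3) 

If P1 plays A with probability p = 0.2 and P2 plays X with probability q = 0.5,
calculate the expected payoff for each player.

E[P1] = 5.8, E[P2] = 3.0

Work:
E[P1] = p·q·π₁(A,X) + p·(1-q)·π₁(A,Y) + (1-p)·q·π₁(B,X) + (1-p)·(1-q)·π₁(B,Y)
= 0.2·0.5·3 + 0.2·0.5·3 + 0.8·0.5·7 + 0.8·0.5·6
= 5.8

E[P2] = 3.0 (similar calculation)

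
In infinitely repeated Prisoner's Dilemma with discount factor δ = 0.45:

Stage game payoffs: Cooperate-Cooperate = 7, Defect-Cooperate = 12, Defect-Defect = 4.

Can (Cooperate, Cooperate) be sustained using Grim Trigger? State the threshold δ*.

δ* = 0.625; since δ = 0.45 < 0.625, cooperation cannot be sustained

Work:
For Grim Trigger:
Cooperate forever: 7/(1-δ)
Defect then punished: 12 + 4·δ/(1-δ)
Need: 7/(1-δ) ≥ 12 + 4·δ/(1-δ)
Solving: δ ≥ (T-R)/(T-P) = (12-7)/(12-4) = 0.625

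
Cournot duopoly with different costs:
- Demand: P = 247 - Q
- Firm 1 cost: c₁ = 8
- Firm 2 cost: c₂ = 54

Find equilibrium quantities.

q₁* = 95.0, q₂* = 49.0

Work:
Reaction: q₁ = (247 - 8 - q₂)/2
Reaction: q₂ = (247 - 54 - q₁)/2
Solve simultaneously:
q₁* = (247 - 2×8 + 54)/3 = 95.0
q₂* = (247 - 2×54 + 8)/3 = 49.0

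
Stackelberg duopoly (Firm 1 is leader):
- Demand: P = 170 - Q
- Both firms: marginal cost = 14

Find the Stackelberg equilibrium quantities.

q₁* (leader) = 78.0, q₂* (follower) = 39.0

Work:
Follower's reaction: q₂ = (a - c - q₁)/2
Leader substitutes: π₁ = q₁·(a - q₁ - (a-c-q₁)/2 - c)
FOC: q₁* = (170 - 14)/2 = 78.00
Then: q₂* = (170 - 14 - 78.0)/2 = 39.00
Leader has first-mover advantage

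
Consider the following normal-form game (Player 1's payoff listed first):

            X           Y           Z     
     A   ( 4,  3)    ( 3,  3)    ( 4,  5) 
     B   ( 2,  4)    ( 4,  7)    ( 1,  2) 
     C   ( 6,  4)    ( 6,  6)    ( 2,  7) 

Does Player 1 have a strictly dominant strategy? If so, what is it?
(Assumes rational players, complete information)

No strictly dominant strategy exists for Player 1

Work:
A strategy strictly dominates another if it gives a strictly higher payoff against every opponent action. Compare each pair of P1's strategies column-by-column:
  A vs B: [4 vs 2, 3 vs 4, 4 vs 1] → A does not strictly dominate B (column Y: 3 ≤ 4)
  A vs C: [4 vs 6, 3 vs 6, 4 vs 2] → A does not strictly dominate C (column X: 4 ≤ 6)
  B vs A: [2 vs 4, 4 vs 3, 1 vs 4] → B does not strictly dominate A (column X: 2 ≤ 4)
  B vs C: [2 vs 6, 4 vs 6, 1 vs 2] → B does not strictly dominate C (column X: 2 ≤ 6)
  C vs A: [6 vs 4, 6 vs 3, 2 vs 4] → C does not strictly dominate A (column Z: 2 ≤ 4)
  C vs B: [6 vs 2, 6 vs 4, 2 vs 1] → C strictly dominates B
No single strategy strictly dominates all others → no strictly dominant strategy.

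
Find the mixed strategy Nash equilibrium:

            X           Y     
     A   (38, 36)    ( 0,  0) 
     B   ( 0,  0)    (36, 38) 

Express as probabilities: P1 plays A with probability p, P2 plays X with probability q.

p = 0.5135, q = 0.4865

Work:
Find probabilities that make opponent indifferent:
P2 chooses q to make P1 indifferent between A and B
P1 chooses p to make P2 indifferent between X and Y
Mixed NE: P1 plays (A: 0.5135, B: 0.4865), P2 plays (X: 0.4865, Y: 0.5135)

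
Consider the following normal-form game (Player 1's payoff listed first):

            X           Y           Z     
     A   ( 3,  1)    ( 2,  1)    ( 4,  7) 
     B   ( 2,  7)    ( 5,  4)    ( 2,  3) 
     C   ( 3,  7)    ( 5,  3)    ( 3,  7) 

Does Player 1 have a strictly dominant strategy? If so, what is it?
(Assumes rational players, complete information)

No strictly dominant strategy exists for Player 1

Work:
A strategy strictly dominates another if it gives a strictly higher payoff against every opponent action. Compare each pair of P1's strategies column-by-column:
  A vs B: [3 vs 2, 2 vs 5, 4 vs 2] → A does not strictly dominate B (column Y: 2 ≤ 5)
  A vs C: [3 vs 3, 2 vs 5, 4 vs 3] → A does not strictly dominate C (column X: 3 ≤ 3)
  B vs A: [2 vs 3, 5 vs 2, 2 vs 4] → B does not strictly dominate A (column X: 2 ≤ 3)
  B vs C: [2 vs 3, 5 vs 5, 2 vs 3] → B does not strictly dominate C (column X: 2 ≤ 3)
  C vs A: [3 vs 3, 5 vs 2, 3 vs 4] → C does not strictly dominate A (column X: 3 ≤ 3)
  C vs B: [3 vs 2, 5 vs 5, 3 vs 2] → C does not strictly dominate B (column Y: 5 ≤ 5)
No single strategy strictly dominates all others → no strictly dominant strategy.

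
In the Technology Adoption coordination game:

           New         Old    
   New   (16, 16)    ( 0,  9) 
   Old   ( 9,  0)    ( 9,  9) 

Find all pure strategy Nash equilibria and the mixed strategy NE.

Pure NE: (New, New) and (Old, Old); Mixed NE: p = 0.5625, q = 0.5625

Work:
Check pure NE:
(New, New): (16, 16) - no unilateral deviation beneficial
(Old, Old): (9, 9) - no unilateral deviation beneficial
Mixed NE: P1 plays New with p = 0.5625, P2 plays New with q = 0.5625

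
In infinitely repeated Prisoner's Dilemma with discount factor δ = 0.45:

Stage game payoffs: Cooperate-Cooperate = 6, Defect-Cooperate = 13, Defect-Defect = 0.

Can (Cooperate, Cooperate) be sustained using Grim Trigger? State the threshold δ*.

δ* = 0.5385; since δ = 0.45 < 0.5385, cooperation cannot be sustained

Work:
For Grim Trigger:
Cooperate forever: 6/(1-δ)
Defect then punished: 13 + 0·δ/(1-δ)
Need: 6/(1-δ) ≥ 13 + 0·δ/(1-δ)
Solving: δ ≥ (T-R)/(T-P) = (13-6)/(13-0) = 0.5385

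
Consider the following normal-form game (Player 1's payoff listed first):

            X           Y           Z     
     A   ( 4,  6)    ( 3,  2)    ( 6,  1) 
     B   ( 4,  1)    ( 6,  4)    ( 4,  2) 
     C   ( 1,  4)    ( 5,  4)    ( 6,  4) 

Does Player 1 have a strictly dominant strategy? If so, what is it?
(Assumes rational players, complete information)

No strictly dominant strategy exists for Player 1

Work:
A strategy strictly dominates another if it gives a strictly higher payoff against every opponent action. Compare each pair of P1's strategies column-by-column:
  A vs B: [4 vs 4, 3 vs 6, 6 vs 4] → A does not strictly dominate B (column X: 4 ≤ 4)
  A vs C: [4 vs 1, 3 vs 5, 6 vs 6] → A does not strictly dominate C (column Y: 3 ≤ 5)
  B vs A: [4 vs 4, 6 vs 3, 4 vs 6] → B does not strictly dominate A (column X: 4 ≤ 4)
  B vs C: [4 vs 1, 6 vs 5, 4 vs 6] → B does not strictly dominate C (column Z: 4 ≤ 6)
  C vs A: [1 vs 4, 5 vs 3, 6 vs 6] → C does not strictly dominate A (column X: 1 ≤ 4)
  C vs B: [1 vs 4, 5 vs 6, 6 vs 4] → C does not strictly dominate B (column X: 1 ≤ 4)
No single strategy strictly dominates all others → no strictly dominant strategy.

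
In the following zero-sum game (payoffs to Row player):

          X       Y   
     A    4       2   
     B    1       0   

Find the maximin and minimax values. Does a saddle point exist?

Maximin = 2, Minimax = 2, Saddle: True

Work:
Row minimums: [2, 0] → maximin = 2
Column maximums: [4, 2] → minimax = 2
Saddle point exists! Game value = 2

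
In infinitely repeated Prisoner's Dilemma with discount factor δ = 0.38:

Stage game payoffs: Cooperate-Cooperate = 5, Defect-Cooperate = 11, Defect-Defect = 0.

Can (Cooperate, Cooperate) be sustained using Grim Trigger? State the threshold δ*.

δ* = 0.5455; since δ = 0.38 < 0.5455, cooperation cannot be sustained

Work:
For Grim Trigger:
Cooperate forever: 5/(1-δ)
Defect then punished: 11 + 0·δ/(1-δ)
Need: 5/(1-δ) ≥ 11 + 0·δ/(1-δ)
Solving: δ ≥ (T-R)/(T-P) = (11-5)/(11-0) = 0.5455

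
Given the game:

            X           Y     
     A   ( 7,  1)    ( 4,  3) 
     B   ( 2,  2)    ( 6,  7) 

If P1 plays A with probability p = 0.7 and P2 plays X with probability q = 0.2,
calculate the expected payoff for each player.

E[P1] = 4.78, E[P2] = 3.62

Work:
E[P1] = p·q·π₁(A,X) + p·(1-q)·π₁(A,Y) + (1-p)·q·π₁(B,X) + (1-p)·(1-q)·π₁(B,Y)
= 0.7·0.2·7 + 0.7·0.8·4 + 0.3·0.2·2 + 0.3·0.8·6
= 4.78

E[P2] = 3.62 (similar calculation)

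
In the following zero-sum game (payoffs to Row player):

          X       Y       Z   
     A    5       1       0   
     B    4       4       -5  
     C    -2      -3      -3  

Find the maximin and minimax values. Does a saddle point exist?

Maximin = 0, Minimax = 0, Saddle: True

Work:
Row minimums: [0, -5, -3] → maximin = 0
Column maximums: [5, 4, 0] → minimax = 0
Saddle point exists! Game value = 0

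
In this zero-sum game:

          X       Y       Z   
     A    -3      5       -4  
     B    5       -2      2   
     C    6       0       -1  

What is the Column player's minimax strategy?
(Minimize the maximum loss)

Column should play Z, value = 2

Work:
Column player minimizes Row's maximum payoff:
Column X: max payoff to Row = 6
Column Y: max payoff to Row = 5
Column Z: max payoff to Row = 2
Minimum is 2, achieved by column Z.
Minimax strategy: Z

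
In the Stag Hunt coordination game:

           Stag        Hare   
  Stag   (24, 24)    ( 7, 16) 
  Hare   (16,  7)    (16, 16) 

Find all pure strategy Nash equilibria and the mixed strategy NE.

Pure NE: (Stag, Stag) and (Hare, Hare); Mixed NE: p = 0.5294, q = 0.5294

Work:
Check pure NE:
(Stag, Stag): (24, 24) - no unilateral deviation beneficial
(Hare, Hare): (16, 16) - no unilateral deviation beneficial
Mixed NE: P1 plays Stag with p = 0.5294, P2 plays Stag with q = 0.5294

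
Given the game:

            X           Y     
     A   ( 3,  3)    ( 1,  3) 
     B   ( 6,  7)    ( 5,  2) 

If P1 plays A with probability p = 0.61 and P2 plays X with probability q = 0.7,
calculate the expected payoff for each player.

E[P1] = 3.687, E[P2] = 3.975

Work:
E[P1] = p·q·π₁(A,X) + p·(1-q)·π₁(A,Y) + (1-p)·q·π₁(B,X) + (1-p)·(1-q)·π₁(B,Y)
= 0.61·0.7·3 + 0.61·0.3·1 + 0.39·0.7·6 + 0.39·0.3·5
= 3.687

E[P2] = 3.975 (similar calculation)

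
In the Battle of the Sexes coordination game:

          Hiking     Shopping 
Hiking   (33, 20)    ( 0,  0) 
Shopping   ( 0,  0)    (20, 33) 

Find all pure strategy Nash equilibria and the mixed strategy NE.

Pure NE: (Hiking, Hiking) and (Shopping, Shopping); Mixed NE: p = 0.6226, q = 0.3774

Work:
Check pure NE:
(Hiking, Hiking): (33, 20) - no unilateral deviation beneficial
(Shopping, Shopping): (20, 33) - no unilateral deviation beneficial
Mixed NE: P1 plays Hiking with p = 0.6226, P2 plays Hiking with q = 0.3774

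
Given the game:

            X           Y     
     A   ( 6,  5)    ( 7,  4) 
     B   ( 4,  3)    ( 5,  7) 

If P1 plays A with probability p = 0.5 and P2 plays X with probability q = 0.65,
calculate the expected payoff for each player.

E[P1] = 5.35, E[P2] = 4.525

Work:
E[P1] = p·q·π₁(A,X) + p·(1-q)·π₁(A,Y) + (1-p)·q·π₁(B,X) + (1-p)·(1-q)·π₁(B,Y)
= 0.5·0.65·6 + 0.5·0.35·7 + 0.5·0.65·4 + 0.5·0.35·5
= 5.35

E[P2] = 4.525 (similar calculation)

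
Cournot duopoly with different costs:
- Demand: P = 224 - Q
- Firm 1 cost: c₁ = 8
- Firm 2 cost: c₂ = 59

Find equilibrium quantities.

q₁* = 89.0, q₂* = 38.0

Work:
Reaction: q₁ = (224 - 8 - q₂)/2
Reaction: q₂ = (224 - 59 - q₁)/2
Solve simultaneously:
q₁* = (224 - 2×8 + 59)/3 = 89.0
q₂* = (224 - 2×59 + 8)/3 = 38.0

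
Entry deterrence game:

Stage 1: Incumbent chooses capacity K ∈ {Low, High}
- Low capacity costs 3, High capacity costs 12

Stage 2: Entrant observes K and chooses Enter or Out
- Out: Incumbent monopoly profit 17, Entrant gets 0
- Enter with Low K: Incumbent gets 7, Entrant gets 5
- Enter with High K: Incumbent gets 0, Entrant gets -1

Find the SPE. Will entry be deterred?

SPE: (High, Enter|Low, Out|High); Entry deterred. Incumbent net profit = 5

Work:
After Low K: Entrant enters (5 > 0)
After High K: Entrant stays out (-1 < 0)
Incumbent: Low → 7−3=4, High → 17−12=5
Incumbent chooses High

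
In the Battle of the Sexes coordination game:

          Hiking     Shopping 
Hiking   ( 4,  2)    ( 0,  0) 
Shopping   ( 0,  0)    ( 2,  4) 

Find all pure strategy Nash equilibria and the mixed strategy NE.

Pure NE: (Hiking, Hiking) and (Shopping, Shopping); Mixed NE: p = 0.6667, q = 0.3333

Work:
Check pure NE:
(Hiking, Hiking): (4, 2) - no unilateral deviation beneficial
(Shopping, Shopping): (2, 4) - no unilateral deviation beneficial
Mixed NE: P1 plays Hiking with p = 0.6667, P2 plays Hiking with q = 0.3333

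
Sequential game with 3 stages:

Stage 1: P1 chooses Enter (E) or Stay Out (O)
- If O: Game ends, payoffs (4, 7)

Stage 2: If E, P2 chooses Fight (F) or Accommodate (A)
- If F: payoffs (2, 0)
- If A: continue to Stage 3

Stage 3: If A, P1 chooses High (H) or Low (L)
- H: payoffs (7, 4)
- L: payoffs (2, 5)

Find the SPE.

SPE: (E, A, H); Outcome (7, 4)

Work:
Stage 3: P1 chooses H (7 vs 2)
Stage 2: P2: F->0, A->4 (anticipating H). Choose A
Stage 1: P1: O->4, E->7 (anticipating A, H). Choose E
SPE path: E -> A -> H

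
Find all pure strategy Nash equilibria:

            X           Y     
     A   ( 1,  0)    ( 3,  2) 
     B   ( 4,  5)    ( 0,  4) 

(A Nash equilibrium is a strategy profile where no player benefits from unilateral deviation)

Nash equilibrium: (A, Y), (B, X)

Work:
Best responses:
  P1 vs X: payoffs [1, 4] → best response B (payoff 4)
  P1 vs Y: payoffs [3, 0] → best response A (payoff 3)
  P2 vs A: payoffs [0, 2] → best response Y (payoff 2)
  P2 vs B: payoffs [5, 4] → best response X (payoff 5)
Mutual best responses: (A,Y), (B,X) → Nash equilibria.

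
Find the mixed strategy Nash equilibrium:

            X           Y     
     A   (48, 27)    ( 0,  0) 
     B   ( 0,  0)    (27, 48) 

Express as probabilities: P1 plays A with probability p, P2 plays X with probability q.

p = 0.64, q = 0.36

Work:
Find probabilities that make opponent indifferent:
P2 chooses q to make P1 indifferent between A and B
P1 chooses p to make P2 indifferent between X and Y
Mixed NE: P1 plays (A: 0.64, B: 0.36), P2 plays (X: 0.36, Y: 0.64)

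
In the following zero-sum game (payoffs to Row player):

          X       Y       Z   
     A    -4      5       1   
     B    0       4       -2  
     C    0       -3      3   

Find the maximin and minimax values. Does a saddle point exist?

Maximin = -2, Minimax = 0, Saddle: False

Work:
Row minimums: [-4, -2, -3] → maximin = -2
Column maximums: [0, 5, 3] → minimax = 0
No saddle point (maximin ≠ minimax). Mixed strategy needed.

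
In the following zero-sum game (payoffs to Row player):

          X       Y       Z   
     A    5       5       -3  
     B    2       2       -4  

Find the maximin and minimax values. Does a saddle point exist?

Maximin = -3, Minimax = -3, Saddle: True

Work:
Row minimums: [-3, -4] → maximin = -3
Column maximums: [5, 5, -3] → minimax = -3
Saddle point exists! Game value = -3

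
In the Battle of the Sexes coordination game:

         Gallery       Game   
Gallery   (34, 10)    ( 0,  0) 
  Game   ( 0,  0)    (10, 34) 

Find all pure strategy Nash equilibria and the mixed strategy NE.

Pure NE: (Gallery, Gallery) and (Game, Game); Mixed NE: p = 0.7727, q = 0.2273

Work:
Check pure NE:
(Gallery, Gallery): (34, 10) - no unilateral deviation beneficial
(Game, Game): (10, 34) - no unilateral deviation beneficial
Mixed NE: P1 plays Gallery with p = 0.7727, P2 plays Gallery with q = 0.2273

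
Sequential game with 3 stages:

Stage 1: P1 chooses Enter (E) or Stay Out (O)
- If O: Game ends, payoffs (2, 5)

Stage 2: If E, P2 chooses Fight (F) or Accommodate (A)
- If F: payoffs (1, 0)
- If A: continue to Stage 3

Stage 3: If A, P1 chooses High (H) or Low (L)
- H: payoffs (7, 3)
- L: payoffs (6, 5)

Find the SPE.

SPE: (E, A, H); Outcome (7, 3)

Work:
Stage 3: P1 chooses H (7 vs 6)
Stage 2: P2: F->0, A->3 (anticipating H). Choose A
Stage 1: P1: O->2, E->7 (anticipating A, H). Choose E
SPE path: E -> A -> H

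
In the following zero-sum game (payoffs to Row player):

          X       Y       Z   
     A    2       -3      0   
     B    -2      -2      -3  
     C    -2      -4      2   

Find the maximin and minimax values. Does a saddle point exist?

Maximin = -3, Minimax = -2, Saddle: False

Work:
Row minimums: [-3, -3, -4] → maximin = -3
Column maximums: [2, -2, 2] → minimax = -2
No saddle point (maximin ≠ minimax). Mixed strategy needed.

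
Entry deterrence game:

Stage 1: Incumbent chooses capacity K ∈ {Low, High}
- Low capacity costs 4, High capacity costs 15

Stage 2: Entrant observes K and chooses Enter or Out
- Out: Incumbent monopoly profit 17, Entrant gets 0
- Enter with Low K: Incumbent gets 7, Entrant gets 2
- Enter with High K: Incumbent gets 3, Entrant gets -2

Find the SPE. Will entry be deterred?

SPE: (Low, Enter|Low, Out|High); Entry not deterred. Incumbent net profit = 3, Entrant gets 2

Work:
After Low K: Entrant enters (2 > 0)
After High K: Entrant stays out (-2 < 0)
Incumbent: Low → 7−4=3, High → 17−15=2
Incumbent chooses Low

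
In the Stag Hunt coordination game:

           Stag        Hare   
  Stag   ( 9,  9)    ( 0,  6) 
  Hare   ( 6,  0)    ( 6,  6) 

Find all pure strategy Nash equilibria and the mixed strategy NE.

Pure NE: (Stag, Stag) and (Hare, Hare); Mixed NE: p = 0.6667, q = 0.6667

Work:
Check pure NE:
(Stag, Stag): (9, 9) - no unilateral deviation beneficial
(Hare, Hare): (6, 6) - no unilateral deviation beneficial
Mixed NE: P1 plays Stag with p = 0.6667, P2 plays Stag with q = 0.6667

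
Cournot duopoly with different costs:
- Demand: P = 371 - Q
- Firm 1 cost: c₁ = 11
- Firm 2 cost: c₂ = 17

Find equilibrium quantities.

q₁* = 122.0, q₂* = 116.0

Work:
Reaction: q₁ = (371 - 11 - q₂)/2
Reaction: q₂ = (371 - 17 - q₁)/2
Solve simultaneously:
q₁* = (371 - 2×11 + 17)/3 = 122.0
q₂* = (371 - 2×17 + 11)/3 = 116.0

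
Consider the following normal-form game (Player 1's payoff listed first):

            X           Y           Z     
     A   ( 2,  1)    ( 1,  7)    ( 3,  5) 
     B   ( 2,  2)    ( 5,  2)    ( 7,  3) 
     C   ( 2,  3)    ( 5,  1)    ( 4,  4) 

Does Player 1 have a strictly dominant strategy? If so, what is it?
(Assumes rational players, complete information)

No strictly dominant strategy exists for Player 1

Work:
A strategy strictly dominates another if it gives a strictly higher payoff against every opponent action. Compare each pair of P1's strategies column-by-column:
  A vs B: [2 vs 2, 1 vs 5, 3 vs 7] → A does not strictly dominate B (column X: 2 ≤ 2)
  A vs C: [2 vs 2, 1 vs 5, 3 vs 4] → A does not strictly dominate C (column X: 2 ≤ 2)
  B vs A: [2 vs 2, 5 vs 1, 7 vs 3] → B does not strictly dominate A (column X: 2 ≤ 2)
  B vs C: [2 vs 2, 5 vs 5, 7 vs 4] → B does not strictly dominate C (column X: 2 ≤ 2)
  C vs A: [2 vs 2, 5 vs 1, 4 vs 3] → C does not strictly dominate A (column X: 2 ≤ 2)
  C vs B: [2 vs 2, 5 vs 5, 4 vs 7] → C does not strictly dominate B (column X: 2 ≤ 2)
No single strategy strictly dominates all others → no strictly dominant strategy.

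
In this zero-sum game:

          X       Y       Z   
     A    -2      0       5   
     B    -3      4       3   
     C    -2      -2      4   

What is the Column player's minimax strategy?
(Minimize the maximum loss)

Column should play X, value = -2

Work:
Column player minimizes Row's maximum payoff:
Column X: max payoff to Row = -2
Column Y: max payoff to Row = 4
Column Z: max payoff to Row = 5
Minimum is -2, achieved by column X.
Minimax strategy: X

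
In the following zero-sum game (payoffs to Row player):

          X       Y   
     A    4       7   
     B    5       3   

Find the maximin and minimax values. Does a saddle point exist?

Maximin = 4, Minimax = 5, Saddle: False

Work:
Row minimums: [4, 3] → maximin = 4
Column maximums: [5, 7] → minimax = 5
No saddle point (maximin ≠ minimax). Mixed strategy needed.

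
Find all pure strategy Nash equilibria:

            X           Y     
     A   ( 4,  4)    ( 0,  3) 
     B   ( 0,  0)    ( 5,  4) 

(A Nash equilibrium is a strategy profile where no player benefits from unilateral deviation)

Nash equilibrium: (A, X), (B, Y)

Work:
Best responses:
  P1 vs X: payoffs [4, 0] → best response A (payoff 4)
  P1 vs Y: payoffs [0, 5] → best response B (payoff 5)
  P2 vs A: payoffs [4, 3] → best response X (payoff 4)
  P2 vs B: payoffs [0, 4] → best response Y (payoff 4)
Mutual best responses: (A,X), (B,Y) → Nash equilibria.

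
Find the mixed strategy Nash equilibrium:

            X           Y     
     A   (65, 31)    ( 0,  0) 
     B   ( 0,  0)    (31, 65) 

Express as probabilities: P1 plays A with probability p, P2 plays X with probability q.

p = 0.6771, q = 0.3229

Work:
Find probabilities that make opponent indifferent:
P2 chooses q to make P1 indifferent between A and B
P1 chooses p to make P2 indifferent between X and Y
Mixed NE: P1 plays (A: 0.6771, B: 0.3229), P2 plays (X: 0.3229, Y: 0.6771)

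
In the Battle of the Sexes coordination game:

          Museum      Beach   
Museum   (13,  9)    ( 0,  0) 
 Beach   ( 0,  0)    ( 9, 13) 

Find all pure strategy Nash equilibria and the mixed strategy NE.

Pure NE: (Museum, Museum) and (Beach, Beach); Mixed NE: p = 0.5909, q = 0.4091

Work:
Check pure NE:
(Museum, Museum): (13, 9) - no unilateral deviation beneficial
(Beach, Beach): (9, 13) - no unilateral deviation beneficial
Mixed NE: P1 plays Museum with p = 0.5909, P2 plays Museum with q = 0.4091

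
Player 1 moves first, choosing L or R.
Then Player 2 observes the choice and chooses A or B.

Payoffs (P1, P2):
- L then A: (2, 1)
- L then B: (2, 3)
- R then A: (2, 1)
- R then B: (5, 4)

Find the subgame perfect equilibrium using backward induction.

P1 plays R, P2 plays B after L and B after R; Payoff (5, 4)

Work:
Backward induction:
After L: P2 chooses B → P1 gets 2
After R: P2 chooses B → P1 gets 5
P1 chooses R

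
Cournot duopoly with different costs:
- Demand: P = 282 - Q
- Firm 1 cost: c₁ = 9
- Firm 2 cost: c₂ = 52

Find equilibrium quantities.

q₁* = 105.33, q₂* = 62.33

Work:
Reaction: q₁ = (282 - 9 - q₂)/2
Reaction: q₂ = (282 - 52 - q₁)/2
Solve simultaneously:
q₁* = (282 - 2×9 + 52)/3 = 105.33
q₂* = (282 - 2×52 + 9)/3 = 62.33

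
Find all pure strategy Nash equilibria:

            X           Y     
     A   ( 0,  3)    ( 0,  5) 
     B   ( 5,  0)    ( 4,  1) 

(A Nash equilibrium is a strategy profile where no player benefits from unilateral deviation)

Nash equilibrium: (B, Y)

Work:
Best responses:
  P1 vs X: payoffs [0, 5] → best response B (payoff 5)
  P1 vs Y: payoffs [0, 4] → best response B (payoff 4)
  P2 vs A: payoffs [3, 5] → best response Y (payoff 5)
  P2 vs B: payoffs [0, 1] → best response Y (payoff 1)
Mutual best responses: (B,Y) → Nash equilibria.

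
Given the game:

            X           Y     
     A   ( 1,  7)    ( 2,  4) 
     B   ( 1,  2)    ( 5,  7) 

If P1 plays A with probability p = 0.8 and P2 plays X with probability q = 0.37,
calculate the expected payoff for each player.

E[P1] = 2.008, E[P2] = 5.118

Work:
E[P1] = p·q·π₁(A,X) + p·(1-q)·π₁(A,Y) + (1-p)·q·π₁(B,X) + (1-p)·(1-q)·π₁(B,Y)
= 0.8·0.37·1 + 0.8·0.63·2 + 0.2·0.37·1 + 0.2·0.63·5
= 2.008

E[P2] = 5.118 (similar calculation)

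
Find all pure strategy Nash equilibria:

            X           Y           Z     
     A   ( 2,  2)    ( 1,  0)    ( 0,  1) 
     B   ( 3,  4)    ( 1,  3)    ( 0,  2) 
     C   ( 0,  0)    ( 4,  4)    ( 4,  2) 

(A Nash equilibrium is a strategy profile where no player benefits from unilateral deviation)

Nash equilibrium: (B, X), (C, Y)

Work:
Best responses:
  P1 vs X: payoffs [2, 3, 0] → best response B (payoff 3)
  P1 vs Y: payoffs [1, 1, 4] → best response C (payoff 4)
  P1 vs Z: payoffs [0, 0, 4] → best response C (payoff 4)
  P2 vs A: payoffs [2, 0, 1] → best response X (payoff 2)
  P2 vs B: payoffs [4, 3, 2] → best response X (payoff 4)
  P2 vs C: payoffs [0, 4, 2] → best response Y (payoff 4)
Mutual best responses: (B,X), (C,Y) → Nash equilibria.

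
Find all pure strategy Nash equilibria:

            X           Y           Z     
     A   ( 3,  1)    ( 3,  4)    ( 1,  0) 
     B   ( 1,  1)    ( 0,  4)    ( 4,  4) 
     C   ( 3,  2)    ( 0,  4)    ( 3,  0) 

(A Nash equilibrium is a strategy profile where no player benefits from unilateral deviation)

Nash equilibrium: (A, Y), (B, Z)

Work:
Best responses:
  P1 vs X: payoffs [3, 1, 3] → best response A/C (payoff 3)
  P1 vs Y: payoffs [3, 0, 0] → best response A (payoff 3)
  P1 vs Z: payoffs [1, 4, 3] → best response B (payoff 4)
  P2 vs A: payoffs [1, 4, 0] → best response Y (payoff 4)
  P2 vs B: payoffs [1, 4, 4] → best response Y/Z (payoff 4)
  P2 vs C: payoffs [2, 4, 0] → best response Y (payoff 4)
Mutual best responses: (A,Y), (B,Z) → Nash equilibria.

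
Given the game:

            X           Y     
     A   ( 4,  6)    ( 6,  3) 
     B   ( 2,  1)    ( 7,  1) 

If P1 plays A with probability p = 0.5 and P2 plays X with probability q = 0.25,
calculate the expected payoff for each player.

E[P1] = 5.625, E[P2] = 2.375

Work:
E[P1] = p·q·π₁(A,X) + p·(1-q)·π₁(A,Y) + (1-p)·q·π₁(B,X) + (1-p)·(1-q)·π₁(B,Y)
= 0.5·0.25·4 + 0.5·0.75·6 + 0.5·0.25·2 + 0.5·0.75·7
= 5.625

E[P2] = 2.375 (similar calculation)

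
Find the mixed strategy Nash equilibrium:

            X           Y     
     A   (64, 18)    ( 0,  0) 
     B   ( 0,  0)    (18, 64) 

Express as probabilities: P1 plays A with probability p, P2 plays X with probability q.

p = 0.7805, q = 0.2195

Work:
Find probabilities that make opponent indifferent:
P2 chooses q to make P1 indifferent between A and B
P1 chooses p to make P2 indifferent between X and Y
Mixed NE: P1 plays (A: 0.7805, B: 0.2195), P2 plays (X: 0.2195, Y: 0.7805)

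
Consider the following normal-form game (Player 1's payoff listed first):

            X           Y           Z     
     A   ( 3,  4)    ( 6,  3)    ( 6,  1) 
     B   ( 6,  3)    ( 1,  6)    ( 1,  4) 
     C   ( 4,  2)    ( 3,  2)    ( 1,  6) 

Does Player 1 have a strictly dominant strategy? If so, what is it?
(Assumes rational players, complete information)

No strictly dominant strategy exists for Player 1

Work:
A strategy strictly dominates another if it gives a strictly higher payoff against every opponent action. Compare each pair of P1's strategies column-by-column:
  A vs B: [3 vs 6, 6 vs 1, 6 vs 1] → A does not strictly dominate B (column X: 3 ≤ 6)
  A vs C: [3 vs 4, 6 vs 3, 6 vs 1] → A does not strictly dominate C (column X: 3 ≤ 4)
  B vs A: [6 vs 3, 1 vs 6, 1 vs 6] → B does not strictly dominate A (column Y: 1 ≤ 6)
  B vs C: [6 vs 4, 1 vs 3, 1 vs 1] → B does not strictly dominate C (column Y: 1 ≤ 3)
  C vs A: [4 vs 3, 3 vs 6, 1 vs 6] → C does not strictly dominate A (column Y: 3 ≤ 6)
  C vs B: [4 vs 6, 3 vs 1, 1 vs 1] → C does not strictly dominate B (column X: 4 ≤ 6)
No single strategy strictly dominates all others → no strictly dominant strategy.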